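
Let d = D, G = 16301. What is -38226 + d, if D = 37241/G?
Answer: -623084785/16301 ≈ -38224.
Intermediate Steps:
D = 37241/16301 ≈ 2.2846
d = 37241/16301 ≈ 2.2846
-38226 + d = -38226 + 37241/16301 = -623084785/16301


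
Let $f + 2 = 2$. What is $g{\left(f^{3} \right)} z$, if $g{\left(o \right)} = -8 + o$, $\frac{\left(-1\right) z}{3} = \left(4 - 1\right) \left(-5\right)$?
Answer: $-360$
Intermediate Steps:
$f = 0$ ($f = -2 + 2 = 0$)
$z = 45$ ($z = - 3 \left(4 - 1\right) \left(-5\right) = - 3 \cdot 3 \left(-5\right) = \left(-3\right) \left(-15\right) = 45$)
$g{\left(f^{3} \right)} z = \left(-8 + 0^{3}\right) 45 = \left(-8 + 0\right) 45 = \left(-8\right) 45 = -360$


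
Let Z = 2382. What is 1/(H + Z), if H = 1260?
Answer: 1/3642 ≈ 0.00027457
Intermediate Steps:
1/(H + Z) = 1/(1260 + 2382) = 1/3642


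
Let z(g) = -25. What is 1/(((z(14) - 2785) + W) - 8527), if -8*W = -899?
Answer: -8/89797 ≈ -8.9090e-5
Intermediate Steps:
W = 899/8 (W = -⅛*(-899) = 899/8 ≈ 112.38)
1/(((z(14) - 2785) + W) - 8527) = 1/(((-25 - 2785) + 899/8) - 8527) = 1/((-2810 + 899/8) - 8527) = 1/(-21581/8 - 8527) = 1/(-89797/8) = -8/89797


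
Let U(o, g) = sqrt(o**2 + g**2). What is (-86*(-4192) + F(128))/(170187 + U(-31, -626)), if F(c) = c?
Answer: 15344059920/7240805533 - 90160*sqrt(392837)/7240805533 ≈ 2.1113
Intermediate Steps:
U(o, g) = sqrt(g**2 + o**2)
(-86*(-4192) + F(128))/(170187 + U(-31, -626)) = (-86*(-4192) + 128)/(170187 + sqrt((-626)**2 + (-31)**2)) = (360512 + 128)/(170187 + sqrt(391876 + 961)) = 360640/(170187 + sqrt(392837))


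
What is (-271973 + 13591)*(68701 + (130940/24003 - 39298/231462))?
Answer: -782768617743869804/44093511 ≈ -1.7752e+10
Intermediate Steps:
(-271973 + 13591)*(68701 + (130940/24003 - 39298/231462)) = -258382*(68701 + (130940*(1/24003) - 39298*1/231462)) = -258382*(68701 + (130940/24003 - 2807/16533)) = -258382*(68701 + 233050511/44093511) = -258382*3029501349722/44093511 = -782768617743869804/44093511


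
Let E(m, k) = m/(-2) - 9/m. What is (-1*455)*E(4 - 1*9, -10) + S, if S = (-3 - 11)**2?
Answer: -3521/2 ≈ -1760.5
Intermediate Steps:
E(m, k) = -9/m - m/2 (E(m, k) = m*(-1/2) - 9/m = -m/2 - 9/m = -9/m - m/2)
S = 196 (S = (-14)**2 = 196)
(-1*455)*E(4 - 1*9, -10) + S = (-1*455)*(-9/(4 - 1*9) - (4 - 1*9)/2) + 196 = -455*(-9/(4 - 9) - (4 - 9)/2) + 196 = -455*(-9/(-5) - 1/2*(-5)) + 196 = -455*(-9*(-1/5) + 5/2) + 196 = -455*(9/5 + 5/2) + 196 = -455*43/10 + 196 = -3913/2 + 196 = -3521/2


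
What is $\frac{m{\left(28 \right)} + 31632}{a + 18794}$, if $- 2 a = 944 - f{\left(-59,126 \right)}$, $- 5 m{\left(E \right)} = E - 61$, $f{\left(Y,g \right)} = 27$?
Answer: $\frac{316386}{183355} \approx 1.7255$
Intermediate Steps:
$m{\left(E \right)} = \frac{61}{5} - \frac{E}{5}$ ($m{\left(E \right)} = - \frac{E - 61}{5} = - \frac{-61 + E}{5} = \frac{61}{5} - \frac{E}{5}$)
$a = - \frac{917}{2}$ ($a = - \frac{944 - 27}{2} = \left(- \frac{1}{2}\right) 917 = - \frac{917}{2} \approx -458.5$)
$\frac{m{\left(28 \right)} + 31632}{a + 18794} = \frac{\left(\frac{61}{5} - \frac{28}{5}\right) + 31632}{- \frac{917}{2} + 18794} = \frac{\left(\frac{61}{5} - \frac{28}{5}\right) + 31632}{\frac{36671}{2}} = \left(\frac{33}{5} + 31632\right) \frac{2}{36671} = \frac{158193}{5} \cdot \frac{2}{36671} = \frac{316386}{183355}$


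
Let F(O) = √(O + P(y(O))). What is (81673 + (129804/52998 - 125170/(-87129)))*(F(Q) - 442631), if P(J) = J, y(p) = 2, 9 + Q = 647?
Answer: -3974787518892470981/109944351 + 502875083439656*√10/769610457 ≈ -3.6151e+10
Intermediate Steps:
Q = 638 (Q = -9 + 647 = 638)
F(O) = √(2 + O) (F(O) = √(O + 2) = √(2 + O))
(81673 + (129804/52998 - 125170/(-87129)))*(F(Q) - 442631) = (81673 + (129804/52998 - 125170/(-87129)))*(√(2 + 638) - 442631) = (81673 + (129804*(1/52998) - 125170*(-1/87129)))*(√640 - 442631) = (81673 + (21634/8833 + 125170/87129))*(8*√10 - 442631) = (81673 + 2990575396/769610457)*(-442631 + 8*√10) = 62859385429957*(-442631 + 8*√10)/769610457 = -3974787518892470981/109944351 + 502875083439656*√10/769610457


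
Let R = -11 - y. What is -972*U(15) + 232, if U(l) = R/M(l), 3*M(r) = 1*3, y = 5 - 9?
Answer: 7036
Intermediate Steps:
y = -4
M(r) = 1 (M(r) = (1*3)/3 = (⅓)*3 = 1)
R = -7 (R = -11 - 1*(-4) = -11 + 4 = -7)
U(l) = -7 (U(l) = -7/1 = -7*1 = -7)
-972*U(15) + 232 = -972*(-7) + 232 = 6804 + 232 = 7036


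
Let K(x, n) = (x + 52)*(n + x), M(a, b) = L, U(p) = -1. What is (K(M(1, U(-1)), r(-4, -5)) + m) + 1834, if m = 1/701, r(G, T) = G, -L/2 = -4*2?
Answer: 1857651/701 ≈ 2650.0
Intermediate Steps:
L = 16 (L = -(-8)*2 = -2*(-8) = 16)
M(a, b) = 16
K(x, n) = (52 + x)*(n + x)
m = 1/701 ≈ 0.0014265
(K(M(1, U(-1)), r(-4, -5)) + m) + 1834 = ((16**2 + 52*(-4) + 52*16 - 4*16) + 1/701) + 1834 = ((256 - 208 + 832 - 64) + 1/701) + 1834 = (816 + 1/701) + 1834 = 572017/701 + 1834 = 1857651/701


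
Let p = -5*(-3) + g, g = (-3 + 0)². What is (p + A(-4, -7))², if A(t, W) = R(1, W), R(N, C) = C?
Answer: 289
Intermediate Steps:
g = 9 (g = (-3)² = 9)
A(t, W) = W
p = 24 (p = -5*(-3) + 9 = 15 + 9 = 24)
(p + A(-4, -7))² = (24 - 7)² = 17² = 289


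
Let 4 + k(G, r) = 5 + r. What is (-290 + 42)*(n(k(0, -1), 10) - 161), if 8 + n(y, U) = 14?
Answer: 38440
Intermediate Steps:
k(G, r) = 1 + r (k(G, r) = -4 + (5 + r) = 1 + r)
n(y, U) = 6 (n(y, U) = -8 + 14 = 6)
(-290 + 42)*(n(k(0, -1), 10) - 161) = (-290 + 42)*(6 - 161) = -248*(-155) = 38440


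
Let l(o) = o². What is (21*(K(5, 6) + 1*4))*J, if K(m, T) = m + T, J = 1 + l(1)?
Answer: 630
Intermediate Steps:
J = 2 (J = 1 + 1² = 1 + 1 = 2)
K(m, T) = T + m
(21*(K(5, 6) + 1*4))*J = (21*((6 + 5) + 1*4))*2 = (21*(11 + 4))*2 = (21*15)*2 = 315*2 = 630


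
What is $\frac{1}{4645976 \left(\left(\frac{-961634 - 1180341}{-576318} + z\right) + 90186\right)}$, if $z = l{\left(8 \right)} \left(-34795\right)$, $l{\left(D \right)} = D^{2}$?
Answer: $- \frac{288159}{2860557786318742396} \approx -1.0074 \cdot 10^{-13}$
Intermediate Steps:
$z = -2226880$ ($z = 8^{2} \left(-34795\right) = 64 \left(-34795\right) = -2226880$)
$\frac{1}{4645976 \left(\left(\frac{-961634 - 1180341}{-576318} + z\right) + 90186\right)} = \frac{1}{4645976 \left(\left(\frac{-961634 - 1180341}{-576318} - 2226880\right) + 90186\right)} = \frac{1}{4645976 \left(\left(\left(-961634 - 1180341\right) \left(- \frac{1}{576318}\right) - 2226880\right) + 90186\right)} = \frac{1}{4645976 \left(\left(\left(-2141975\right) \left(- \frac{1}{576318}\right) - 2226880\right) + 90186\right)} = \frac{1}{4645976 \left(\left(\frac{2141975}{576318} - 2226880\right) + 90186\right)} = \frac{1}{4645976 \left(- \frac{1283388885865}{576318} + 90186\right)} = \frac{1}{4645976 \left(- \frac{1231413070717}{576318}\right)} = \frac{1}{4645976} \left(- \frac{576318}{1231413070717}\right) = - \frac{288159}{2860557786318742396}$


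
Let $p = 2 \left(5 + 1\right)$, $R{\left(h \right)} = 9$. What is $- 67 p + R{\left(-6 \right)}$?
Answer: $-795$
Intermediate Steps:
$p = 12$ ($p = 2 \cdot 6 = 12$)
$- 67 p + R{\left(-6 \right)} = \left(-67\right) 12 + 9 = -804 + 9 = -795$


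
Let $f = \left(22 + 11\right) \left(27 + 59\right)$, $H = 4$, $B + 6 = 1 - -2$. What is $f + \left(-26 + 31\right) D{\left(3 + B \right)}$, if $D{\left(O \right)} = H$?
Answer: $2858$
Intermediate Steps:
$B = -3$ ($B = -6 + \left(1 - -2\right) = -6 + \left(1 + 2\right) = -6 + 3 = -3$)
$f = 2838$ ($f = 33 \cdot 86 = 2838$)
$D{\left(O \right)} = 4$
$f + \left(-26 + 31\right) D{\left(3 + B \right)} = 2838 + \left(-26 + 31\right) 4 = 2838 + 5 \cdot 4 = 2838 + 20 = 2858$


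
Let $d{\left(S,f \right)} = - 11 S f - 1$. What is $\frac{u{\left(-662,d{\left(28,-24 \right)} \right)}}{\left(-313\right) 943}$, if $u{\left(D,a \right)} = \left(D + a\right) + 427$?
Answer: $- \frac{7156}{295159} \approx -0.024245$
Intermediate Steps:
$d{\left(S,f \right)} = -1 - 11 S f$ ($d{\left(S,f \right)} = - 11 S f - 1 = -1 - 11 S f$)
$u{\left(D,a \right)} = 427 + D + a$
$\frac{u{\left(-662,d{\left(28,-24 \right)} \right)}}{\left(-313\right) 943} = \frac{427 - 662 - \left(1 + 308 \left(-24\right)\right)}{\left(-313\right) 943} = \frac{427 - 662 + \left(-1 + 7392\right)}{-295159} = \left(427 - 662 + 7391\right) \left(- \frac{1}{295159}\right) = 7156 \left(- \frac{1}{295159}\right) = - \frac{7156}{295159}$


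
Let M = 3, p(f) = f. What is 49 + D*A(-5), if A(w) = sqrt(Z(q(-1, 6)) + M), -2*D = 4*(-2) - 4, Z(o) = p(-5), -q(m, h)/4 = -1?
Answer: 49 + 6*I*sqrt(2) ≈ 49.0 + 8.4853*I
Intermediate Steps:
q(m, h) = 4 (q(m, h) = -4*(-1) = 4)
Z(o) = -5
D = 6 (D = -(4*(-2) - 4)/2 = -(-8 - 4)/2 = -1/2*(-12) = 6)
A(w) = I*sqrt(2) (A(w) = sqrt(-5 + 3) = sqrt(-2) = I*sqrt(2))
49 + D*A(-5) = 49 + 6*(I*sqrt(2)) = 49 + 6*I*sqrt(2)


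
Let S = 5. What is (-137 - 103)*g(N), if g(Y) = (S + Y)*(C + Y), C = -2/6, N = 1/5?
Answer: 832/5 ≈ 166.40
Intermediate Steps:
N = ⅕ ≈ 0.20000
C = -⅓ (C = -2*⅙ = -⅓ ≈ -0.33333)
g(Y) = (5 + Y)*(-⅓ + Y)
(-137 - 103)*g(N) = (-137 - 103)*(-5/3 + (⅕)² + (14/3)*(⅕)) = -240*(-5/3 + 1/25 + 14/15) = -240*(-52/75) = 832/5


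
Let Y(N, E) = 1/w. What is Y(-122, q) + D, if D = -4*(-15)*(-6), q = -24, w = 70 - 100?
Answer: -10801/30 ≈ -360.03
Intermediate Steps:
w = -30
Y(N, E) = -1/30 (Y(N, E) = 1/(-30) = -1/30)
D = -360 (D = 60*(-6) = -360)
Y(-122, q) + D = -1/30 - 360 = -10801/30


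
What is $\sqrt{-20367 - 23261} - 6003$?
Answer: $-6003 + 2 i \sqrt{10907} \approx -6003.0 + 208.87 i$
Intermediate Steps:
$\sqrt{-20367 - 23261} - 6003 = \sqrt{-43628} - 6003 = 2 i \sqrt{10907} - 6003 = -6003 + 2 i \sqrt{10907}$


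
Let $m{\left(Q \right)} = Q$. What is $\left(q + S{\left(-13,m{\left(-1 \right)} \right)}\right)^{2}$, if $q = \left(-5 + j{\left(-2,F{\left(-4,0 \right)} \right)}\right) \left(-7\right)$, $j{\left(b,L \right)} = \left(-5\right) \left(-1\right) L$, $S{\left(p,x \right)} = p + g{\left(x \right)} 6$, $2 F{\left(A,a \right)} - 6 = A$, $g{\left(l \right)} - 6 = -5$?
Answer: $49$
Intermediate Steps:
$g{\left(l \right)} = 1$ ($g{\left(l \right)} = 6 - 5 = 1$)
$F{\left(A,a \right)} = 3 + \frac{A}{2}$
$S{\left(p,x \right)} = 6 + p$ ($S{\left(p,x \right)} = p + 1 \cdot 6 = p + 6 = 6 + p$)
$j{\left(b,L \right)} = 5 L$
$q = 0$ ($q = \left(-5 + 5 \left(3 + \frac{1}{2} \left(-4\right)\right)\right) \left(-7\right) = \left(-5 + 5 \left(3 - 2\right)\right) \left(-7\right) = \left(-5 + 5 \cdot 1\right) \left(-7\right) = \left(-5 + 5\right) \left(-7\right) = 0 \left(-7\right) = 0$)
$\left(q + S{\left(-13,m{\left(-1 \right)} \right)}\right)^{2} = \left(0 + \left(6 - 13\right)\right)^{2} = \left(0 - 7\right)^{2} = \left(-7\right)^{2} = 49$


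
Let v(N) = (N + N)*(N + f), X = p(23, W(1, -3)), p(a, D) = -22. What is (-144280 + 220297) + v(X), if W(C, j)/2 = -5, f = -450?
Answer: 96785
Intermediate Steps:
W(C, j) = -10 (W(C, j) = 2*(-5) = -10)
X = -22
v(N) = 2*N*(-450 + N) (v(N) = (N + N)*(N - 450) = (2*N)*(-450 + N) = 2*N*(-450 + N))
(-144280 + 220297) + v(X) = (-144280 + 220297) + 2*(-22)*(-450 - 22) = 76017 + 2*(-22)*(-472) = 76017 + 20768 = 96785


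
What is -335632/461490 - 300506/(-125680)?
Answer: 4824914209/2900003160 ≈ 1.6638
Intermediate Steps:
-335632/461490 - 300506/(-125680) = -335632*1/461490 - 300506*(-1/125680) = -167816/230745 + 150253/62840 = 4824914209/2900003160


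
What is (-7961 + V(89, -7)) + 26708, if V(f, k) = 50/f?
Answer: 1668533/89 ≈ 18748.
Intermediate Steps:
(-7961 + V(89, -7)) + 26708 = (-7961 + 50/89) + 26708 = -708479/89 + 26708 = 1668533/89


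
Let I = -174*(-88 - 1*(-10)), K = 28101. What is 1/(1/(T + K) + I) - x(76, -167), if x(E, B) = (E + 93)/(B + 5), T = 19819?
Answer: 109920333769/105359979042 ≈ 1.0433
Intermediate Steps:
I = 13572 (I = -174*(-88 + 10) = -174*(-78) = 13572)
x(E, B) = (93 + E)/(5 + B)
1/(1/(T + K) + I) - x(76, -167) = 1/(1/(19819 + 28101) + 13572) - (93 + 76)/(5 - 167) = 1/(1/47920 + 13572) - 169/(-162) = 1/(1/47920 + 13572) - (-1)*169/162 = 1/(650370241/47920) - 1*(-169/162) = 47920/650370241 + 169/162 = 109920333769/105359979042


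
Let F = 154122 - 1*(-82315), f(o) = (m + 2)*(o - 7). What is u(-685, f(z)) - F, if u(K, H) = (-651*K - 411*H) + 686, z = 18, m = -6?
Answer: 228268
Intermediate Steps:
f(o) = 28 - 4*o (f(o) = (-6 + 2)*(o - 7) = -4*(-7 + o) = 28 - 4*o)
u(K, H) = 686 - 651*K - 411*H
F = 236437 (F = 154122 + 82315 = 236437)
u(-685, f(z)) - F = (686 - 651*(-685) - 411*(28 - 4*18)) - 1*236437 = (686 + 445935 - 411*(28 - 72)) - 236437 = (686 + 445935 - 411*(-44)) - 236437 = (686 + 445935 + 18084) - 236437 = 464705 - 236437 = 228268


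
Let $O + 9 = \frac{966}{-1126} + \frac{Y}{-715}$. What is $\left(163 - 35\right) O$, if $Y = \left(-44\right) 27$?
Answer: $- \frac{38393088}{36595} \approx -1049.1$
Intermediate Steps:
$Y = -1188$
$O = - \frac{299946}{36595}$ ($O = -9 + \left(\frac{966}{-1126} - \frac{1188}{-715}\right) = -9 + \left(966 \left(- \frac{1}{1126}\right) - - \frac{108}{65}\right) = -9 + \left(- \frac{483}{563} + \frac{108}{65}\right) = -9 + \frac{29409}{36595} = - \frac{299946}{36595} \approx -8.1964$)
$\left(163 - 35\right) O = \left(163 - 35\right) \left(- \frac{299946}{36595}\right) = 128 \left(- \frac{299946}{36595}\right) = - \frac{38393088}{36595}$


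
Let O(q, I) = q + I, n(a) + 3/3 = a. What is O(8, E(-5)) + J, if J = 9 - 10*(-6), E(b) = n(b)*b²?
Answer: -73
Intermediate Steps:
n(a) = -1 + a
E(b) = b²*(-1 + b) (E(b) = (-1 + b)*b² = b²*(-1 + b))
J = 69 (J = 9 + 60 = 69)
O(q, I) = I + q
O(8, E(-5)) + J = ((-5)²*(-1 - 5) + 8) + 69 = (25*(-6) + 8) + 69 = (-150 + 8) + 69 = -142 + 69 = -73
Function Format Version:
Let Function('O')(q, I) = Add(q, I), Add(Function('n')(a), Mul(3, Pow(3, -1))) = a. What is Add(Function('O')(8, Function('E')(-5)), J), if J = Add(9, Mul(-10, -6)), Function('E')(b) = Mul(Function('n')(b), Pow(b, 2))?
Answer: -73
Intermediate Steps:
Function('n')(a) = Add(-1, a)
Function('E')(b) = Mul(Pow(b, 2), Add(-1, b)) (Function('E')(b) = Mul(Add(-1, b), Pow(b, 2)) = Mul(Pow(b, 2), Add(-1, b)))
J = 69 (J = Add(9, 60) = 69)
Function('O')(q, I) = Add(I, q)
Add(Function('O')(8, Function('E')(-5)), J) = Add(Add(Mul(Pow(-5, 2), Add(-1, -5)), 8), 69) = Add(Add(Mul(25, -6), 8), 69) = Add(Add(-150, 8), 69) = Add(-142, 69) = -73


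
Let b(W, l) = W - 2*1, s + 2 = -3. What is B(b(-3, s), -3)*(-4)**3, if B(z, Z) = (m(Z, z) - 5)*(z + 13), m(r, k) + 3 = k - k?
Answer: 4096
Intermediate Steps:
s = -5 (s = -2 - 3 = -5)
b(W, l) = -2 + W (b(W, l) = W - 2 = -2 + W)
m(r, k) = -3 (m(r, k) = -3 + (k - k) = -3 + 0 = -3)
B(z, Z) = -104 - 8*z (B(z, Z) = (-3 - 5)*(z + 13) = -8*(13 + z) = -104 - 8*z)
B(b(-3, s), -3)*(-4)**3 = (-104 - 8*(-2 - 3))*(-4)**3 = (-104 - 8*(-5))*(-64) = (-104 + 40)*(-64) = -64*(-64) = 4096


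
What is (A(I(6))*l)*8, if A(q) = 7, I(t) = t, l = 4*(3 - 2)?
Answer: 224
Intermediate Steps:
l = 4 (l = 4*1 = 4)
(A(I(6))*l)*8 = (7*4)*8 = 28*8 = 224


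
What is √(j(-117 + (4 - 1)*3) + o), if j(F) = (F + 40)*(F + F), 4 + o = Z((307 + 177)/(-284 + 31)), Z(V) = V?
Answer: 2*√1941706/23 ≈ 121.17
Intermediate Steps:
o = -136/23 (o = -4 + (307 + 177)/(-284 + 31) = -4 + 484/(-253) = -4 + 484*(-1/253) = -4 - 44/23 = -136/23 ≈ -5.9130)
j(F) = 2*F*(40 + F) (j(F) = (40 + F)*(2*F) = 2*F*(40 + F))
√(j(-117 + (4 - 1)*3) + o) = √(2*(-117 + (4 - 1)*3)*(40 + (-117 + (4 - 1)*3)) - 136/23) = √(2*(-117 + 3*3)*(40 + (-117 + 3*3)) - 136/23) = √(2*(-117 + 9)*(40 + (-117 + 9)) - 136/23) = √(2*(-108)*(40 - 108) - 136/23) = √(2*(-108)*(-68) - 136/23) = √(14688 - 136/23) = √(337688/23) = 2*√1941706/23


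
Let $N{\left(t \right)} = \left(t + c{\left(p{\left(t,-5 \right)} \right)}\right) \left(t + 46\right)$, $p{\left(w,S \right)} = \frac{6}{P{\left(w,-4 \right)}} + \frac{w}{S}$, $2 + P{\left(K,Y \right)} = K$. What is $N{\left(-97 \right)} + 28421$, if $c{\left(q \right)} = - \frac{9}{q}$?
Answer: $\frac{106553023}{3191} \approx 33392.0$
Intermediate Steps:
$P{\left(K,Y \right)} = -2 + K$
$p{\left(w,S \right)} = \frac{6}{-2 + w} + \frac{w}{S}$
$N{\left(t \right)} = \left(46 + t\right) \left(t - \frac{9}{\frac{6}{-2 + t} - \frac{t}{5}}\right)$ ($N{\left(t \right)} = \left(t - \frac{9}{\frac{6}{-2 + t} + \frac{t}{-5}}\right) \left(t + 46\right) = \left(t - \frac{9}{\frac{6}{-2 + t} + t \left(- \frac{1}{5}\right)}\right) \left(46 + t\right) = \left(t - \frac{9}{\frac{6}{-2 + t} - \frac{t}{5}}\right) \left(46 + t\right) = \left(46 + t\right) \left(t - \frac{9}{\frac{6}{-2 + t} - \frac{t}{5}}\right)$)
$N{\left(-97 \right)} + 28421 = \frac{-4140 + \left(-97\right)^{4} - 77 \left(-97\right)^{2} + 44 \left(-97\right)^{3} + 600 \left(-97\right)}{-30 + \left(-97\right)^{2} - -194} + 28421 = \frac{-4140 + 88529281 - 724493 + 44 \left(-912673\right) - 58200}{-30 + 9409 + 194} + 28421 = \frac{-4140 + 88529281 - 724493 - 40157612 - 58200}{9573} + 28421 = \frac{1}{9573} \cdot 47584836 + 28421 = \frac{15861612}{3191} + 28421 = \frac{106553023}{3191}$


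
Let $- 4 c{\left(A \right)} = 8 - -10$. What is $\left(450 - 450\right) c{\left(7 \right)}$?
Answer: $0$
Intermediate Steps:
$c{\left(A \right)} = - \frac{9}{2}$ ($c{\left(A \right)} = - \frac{8 - -10}{4} = - \frac{8 + 10}{4} = \left(- \frac{1}{4}\right) 18 = - \frac{9}{2}$)
$\left(450 - 450\right) c{\left(7 \right)} = \left(450 - 450\right) \left(- \frac{9}{2}\right) = 0 \left(- \frac{9}{2}\right) = 0$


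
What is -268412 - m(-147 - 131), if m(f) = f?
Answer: -268134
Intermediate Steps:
-268412 - m(-147 - 131) = -268412 - (-147 - 131) = -268412 - 1*(-278) = -268412 + 278 = -268134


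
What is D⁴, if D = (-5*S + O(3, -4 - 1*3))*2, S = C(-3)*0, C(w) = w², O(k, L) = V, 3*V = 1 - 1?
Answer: 0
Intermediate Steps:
V = 0 (V = (1 - 1)/3 = (⅓)*0 = 0)
O(k, L) = 0
S = 0 (S = (-3)²*0 = 9*0 = 0)
D = 0 (D = (-5*0 + 0)*2 = (0 + 0)*2 = 0*2 = 0)
D⁴ = 0⁴ = 0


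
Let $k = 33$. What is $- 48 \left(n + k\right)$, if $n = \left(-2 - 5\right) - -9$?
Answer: $-1680$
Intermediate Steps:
$n = 2$ ($n = \left(-2 - 5\right) + 9 = -7 + 9 = 2$)
$- 48 \left(n + k\right) = - 48 \left(2 + 33\right) = \left(-48\right) 35 = -1680$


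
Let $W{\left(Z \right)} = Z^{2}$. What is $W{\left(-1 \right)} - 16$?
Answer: $-15$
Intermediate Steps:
$W{\left(-1 \right)} - 16 = \left(-1\right)^{2} - 16 = 1 - 16 = -15$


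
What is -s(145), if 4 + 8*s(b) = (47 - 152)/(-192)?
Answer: 221/512 ≈ 0.43164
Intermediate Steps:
s(b) = -221/512 (s(b) = -1/2 + ((47 - 152)/(-192))/8 = -1/2 + (-105*(-1/192))/8 = -1/2 + (1/8)*(35/64) = -1/2 + 35/512 = -221/512)
-s(145) = -1*(-221/512) = 221/512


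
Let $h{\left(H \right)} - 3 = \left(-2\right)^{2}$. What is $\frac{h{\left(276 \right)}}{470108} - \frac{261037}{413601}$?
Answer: $- \frac{122712686789}{194437138908} \approx -0.63112$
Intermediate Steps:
$h{\left(H \right)} = 7$ ($h{\left(H \right)} = 3 + \left(-2\right)^{2} = 3 + 4 = 7$)
$\frac{h{\left(276 \right)}}{470108} - \frac{261037}{413601} = \frac{7}{470108} - \frac{261037}{413601} = - \frac{122712686789}{194437138908}$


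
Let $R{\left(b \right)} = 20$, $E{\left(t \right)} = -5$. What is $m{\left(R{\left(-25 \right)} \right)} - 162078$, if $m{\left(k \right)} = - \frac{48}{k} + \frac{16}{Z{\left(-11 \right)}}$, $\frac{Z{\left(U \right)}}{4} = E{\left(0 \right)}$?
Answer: $- \frac{810406}{5} \approx -1.6208 \cdot 10^{5}$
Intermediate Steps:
$Z{\left(U \right)} = -20$ ($Z{\left(U \right)} = 4 \left(-5\right) = -20$)
$m{\left(k \right)} = - \frac{4}{5} - \frac{48}{k}$ ($m{\left(k \right)} = - \frac{48}{k} + \frac{16}{-20} = - \frac{48}{k} + 16 \left(- \frac{1}{20}\right) = - \frac{48}{k} - \frac{4}{5} = - \frac{4}{5} - \frac{48}{k}$)
$m{\left(R{\left(-25 \right)} \right)} - 162078 = \left(- \frac{4}{5} - \frac{48}{20}\right) - 162078 = \left(- \frac{4}{5} - \frac{12}{5}\right) - 162078 = - \frac{16}{5} - 162078 = - \frac{810406}{5}$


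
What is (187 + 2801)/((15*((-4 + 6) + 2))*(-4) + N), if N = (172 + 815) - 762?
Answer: -996/5 ≈ -199.20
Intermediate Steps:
N = 225 (N = 987 - 762 = 225)
(187 + 2801)/((15*((-4 + 6) + 2))*(-4) + N) = (187 + 2801)/((15*((-4 + 6) + 2))*(-4) + 225) = 2988/((15*(2 + 2))*(-4) + 225) = 2988/((15*4)*(-4) + 225) = 2988/(60*(-4) + 225) = 2988/(-240 + 225) = 2988/(-15) = 2988*(-1/15) = -996/5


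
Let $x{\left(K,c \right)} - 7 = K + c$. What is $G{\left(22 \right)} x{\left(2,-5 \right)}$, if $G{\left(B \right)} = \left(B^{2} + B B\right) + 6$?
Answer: $3896$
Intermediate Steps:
$x{\left(K,c \right)} = 7 + K + c$ ($x{\left(K,c \right)} = 7 + \left(K + c\right) = 7 + K + c$)
$G{\left(B \right)} = 6 + 2 B^{2}$ ($G{\left(B \right)} = \left(B^{2} + B^{2}\right) + 6 = 2 B^{2} + 6 = 6 + 2 B^{2}$)
$G{\left(22 \right)} x{\left(2,-5 \right)} = \left(6 + 2 \cdot 22^{2}\right) \left(7 + 2 - 5\right) = \left(6 + 2 \cdot 484\right) 4 = \left(6 + 968\right) 4 = 974 \cdot 4 = 3896$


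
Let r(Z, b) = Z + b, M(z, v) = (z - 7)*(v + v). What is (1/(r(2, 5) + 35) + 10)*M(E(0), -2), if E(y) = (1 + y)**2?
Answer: 1684/7 ≈ 240.57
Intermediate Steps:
M(z, v) = 2*v*(-7 + z) (M(z, v) = (-7 + z)*(2*v) = 2*v*(-7 + z))
(1/(r(2, 5) + 35) + 10)*M(E(0), -2) = (1/((2 + 5) + 35) + 10)*(2*(-2)*(-7 + (1 + 0)**2)) = (1/(7 + 35) + 10)*(2*(-2)*(-7 + 1**2)) = (1/42 + 10)*(2*(-2)*(-7 + 1)) = (1/42 + 10)*(2*(-2)*(-6)) = (421/42)*24 = 1684/7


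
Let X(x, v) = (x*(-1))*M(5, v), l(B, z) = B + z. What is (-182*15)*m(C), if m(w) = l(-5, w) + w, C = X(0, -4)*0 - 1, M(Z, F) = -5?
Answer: 19110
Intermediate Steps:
X(x, v) = 5*x (X(x, v) = (x*(-1))*(-5) = -x*(-5) = 5*x)
C = -1 (C = (5*0)*0 - 1 = 0*0 - 1 = 0 - 1 = -1)
m(w) = -5 + 2*w (m(w) = (-5 + w) + w = -5 + 2*w)
(-182*15)*m(C) = (-182*15)*(-5 + 2*(-1)) = -2730*(-5 - 2) = -2730*(-7) = 19110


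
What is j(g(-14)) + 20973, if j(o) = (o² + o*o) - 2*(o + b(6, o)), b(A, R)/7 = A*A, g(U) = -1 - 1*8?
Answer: 20649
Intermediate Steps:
g(U) = -9 (g(U) = -1 - 8 = -9)
b(A, R) = 7*A² (b(A, R) = 7*(A*A) = 7*A²)
j(o) = -504 - 2*o + 2*o² (j(o) = (o² + o*o) - 2*(o + 7*6²) = (o² + o²) - 2*(o + 7*36) = 2*o² - 2*(o + 252) = 2*o² - 2*(252 + o) = 2*o² + (-504 - 2*o) = -504 - 2*o + 2*o²)
j(g(-14)) + 20973 = (-504 - 2*(-9) + 2*(-9)²) + 20973 = (-504 + 18 + 2*81) + 20973 = (-504 + 18 + 162) + 20973 = -324 + 20973 = 20649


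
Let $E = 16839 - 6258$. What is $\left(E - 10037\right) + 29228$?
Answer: $29772$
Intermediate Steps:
$E = 10581$
$\left(E - 10037\right) + 29228 = \left(10581 - 10037\right) + 29228 = 544 + 29228 = 29772$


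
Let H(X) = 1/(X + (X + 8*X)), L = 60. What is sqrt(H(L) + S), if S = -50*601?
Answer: I*sqrt(108179994)/60 ≈ 173.35*I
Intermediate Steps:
S = -30050
H(X) = 1/(10*X) (H(X) = 1/(X + 9*X) = 1/(10*X))
sqrt(H(L) + S) = sqrt((1/10)/60 - 30050) = sqrt((1/10)*(1/60) - 30050) = sqrt(1/600 - 30050) = sqrt(-18029999/600) = I*sqrt(108179994)/60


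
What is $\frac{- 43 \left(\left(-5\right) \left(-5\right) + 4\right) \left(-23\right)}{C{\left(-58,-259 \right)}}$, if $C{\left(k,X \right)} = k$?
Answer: $- \frac{989}{2} \approx -494.5$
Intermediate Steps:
$\frac{- 43 \left(\left(-5\right) \left(-5\right) + 4\right) \left(-23\right)}{C{\left(-58,-259 \right)}} = \frac{- 43 \left(\left(-5\right) \left(-5\right) + 4\right) \left(-23\right)}{-58} = - 43 \left(25 + 4\right) \left(-23\right) \left(- \frac{1}{58}\right) = \left(-43\right) 29 \left(-23\right) \left(- \frac{1}{58}\right) = \left(-1247\right) \left(-23\right) \left(- \frac{1}{58}\right) = 28681 \left(- \frac{1}{58}\right) = - \frac{989}{2}$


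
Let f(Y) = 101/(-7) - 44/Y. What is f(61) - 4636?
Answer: -1986041/427 ≈ -4651.1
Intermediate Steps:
f(Y) = -101/7 - 44/Y (f(Y) = 101*(-⅐) - 44/Y = -101/7 - 44/Y)
f(61) - 4636 = (-101/7 - 44/61) - 4636 = -6469/427 - 4636 = -1986041/427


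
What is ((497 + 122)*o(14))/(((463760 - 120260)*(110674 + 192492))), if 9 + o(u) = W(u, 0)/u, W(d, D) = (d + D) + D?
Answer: -619/13017190125 ≈ -4.7552e-8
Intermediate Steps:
W(d, D) = d + 2*D (W(d, D) = (D + d) + D = d + 2*D)
o(u) = -8 (o(u) = -9 + (u + 2*0)/u = -9 + (u + 0)/u = -9 + u/u = -9 + 1 = -8)
((497 + 122)*o(14))/(((463760 - 120260)*(110674 + 192492))) = ((497 + 122)*(-8))/(((463760 - 120260)*(110674 + 192492))) = (619*(-8))/((343500*303166)) = -4952/104137521000 = -4952*1/104137521000 = -619/13017190125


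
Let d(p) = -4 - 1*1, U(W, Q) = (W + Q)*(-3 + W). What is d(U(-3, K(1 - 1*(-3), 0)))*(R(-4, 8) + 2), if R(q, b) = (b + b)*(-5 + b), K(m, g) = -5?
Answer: -250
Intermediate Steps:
U(W, Q) = (-3 + W)*(Q + W) (U(W, Q) = (Q + W)*(-3 + W) = (-3 + W)*(Q + W))
d(p) = -5 (d(p) = -4 - 1 = -5)
R(q, b) = 2*b*(-5 + b) (R(q, b) = (2*b)*(-5 + b) = 2*b*(-5 + b))
d(U(-3, K(1 - 1*(-3), 0)))*(R(-4, 8) + 2) = -5*(2*8*(-5 + 8) + 2) = -5*(2*8*3 + 2) = -5*(48 + 2) = -5*50 = -250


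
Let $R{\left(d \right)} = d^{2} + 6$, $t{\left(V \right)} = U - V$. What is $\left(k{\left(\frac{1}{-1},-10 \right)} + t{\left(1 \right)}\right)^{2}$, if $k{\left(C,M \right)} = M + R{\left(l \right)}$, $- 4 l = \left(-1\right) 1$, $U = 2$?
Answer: $\frac{2209}{256} \approx 8.6289$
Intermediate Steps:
$t{\left(V \right)} = 2 - V$
$l = \frac{1}{4}$ ($l = - \frac{\left(-1\right) 1}{4} = \left(- \frac{1}{4}\right) \left(-1\right) = \frac{1}{4} \approx 0.25$)
$R{\left(d \right)} = 6 + d^{2}$
$k{\left(C,M \right)} = \frac{97}{16} + M$ ($k{\left(C,M \right)} = M + \left(6 + \left(\frac{1}{4}\right)^{2}\right) = M + \left(6 + \frac{1}{16}\right) = M + \frac{97}{16} = \frac{97}{16} + M$)
$\left(k{\left(\frac{1}{-1},-10 \right)} + t{\left(1 \right)}\right)^{2} = \left(\left(\frac{97}{16} - 10\right) + \left(2 - 1\right)\right)^{2} = \left(- \frac{63}{16} + \left(2 - 1\right)\right)^{2} = \left(- \frac{63}{16} + 1\right)^{2} = \left(- \frac{47}{16}\right)^{2} = \frac{2209}{256}$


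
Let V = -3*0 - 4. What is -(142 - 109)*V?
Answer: 132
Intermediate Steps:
V = -4 (V = 0 - 4 = -4)
-(142 - 109)*V = -(142 - 109)*(-4) = -33*(-4) = -1*(-132) = 132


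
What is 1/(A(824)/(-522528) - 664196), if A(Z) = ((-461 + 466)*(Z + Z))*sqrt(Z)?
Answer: -88549362363618/58814132284438302953 + 8409435*sqrt(206)/117628264568876605906 ≈ -1.5056e-6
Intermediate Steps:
A(Z) = 10*Z**(3/2) (A(Z) = (5*(2*Z))*sqrt(Z) = (10*Z)*sqrt(Z) = 10*Z**(3/2))
1/(A(824)/(-522528) - 664196) = 1/((10*824**(3/2))/(-522528) - 664196) = 1/((10*(1648*sqrt(206)))*(-1/522528) - 664196) = 1/((16480*sqrt(206))*(-1/522528) - 664196) = 1/(-515*sqrt(206)/16329 - 664196) = 1/(-664196 - 515*sqrt(206)/16329)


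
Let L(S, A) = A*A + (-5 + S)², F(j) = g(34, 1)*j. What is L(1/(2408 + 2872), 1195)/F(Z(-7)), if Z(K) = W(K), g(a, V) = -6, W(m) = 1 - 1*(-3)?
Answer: -39811749067201/669081600 ≈ -59502.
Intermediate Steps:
W(m) = 4 (W(m) = 1 + 3 = 4)
Z(K) = 4
F(j) = -6*j
L(S, A) = A² + (-5 + S)²
L(1/(2408 + 2872), 1195)/F(Z(-7)) = (1195² + (-5 + 1/(2408 + 2872))²)/((-6*4)) = (1428025 + (-5 + 1/5280)²)/(-24) = (1428025 + (-5 + 1/5280)²)*(-1/24) = (1428025 + (-26399/5280)²)*(-1/24) = (1428025 + 696907201/27878400)*(-1/24) = (39811749067201/27878400)*(-1/24) = -39811749067201/669081600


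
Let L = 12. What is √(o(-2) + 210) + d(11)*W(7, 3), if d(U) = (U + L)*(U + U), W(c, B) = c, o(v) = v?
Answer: 3542 + 4*√13 ≈ 3556.4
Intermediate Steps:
d(U) = 2*U*(12 + U) (d(U) = (U + 12)*(U + U) = (12 + U)*(2*U) = 2*U*(12 + U))
√(o(-2) + 210) + d(11)*W(7, 3) = √(-2 + 210) + (2*11*(12 + 11))*7 = √208 + (2*11*23)*7 = 4*√13 + 506*7 = 4*√13 + 3542 = 3542 + 4*√13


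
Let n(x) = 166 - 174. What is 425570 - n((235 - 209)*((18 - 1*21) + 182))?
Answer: 425578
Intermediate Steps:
n(x) = -8
425570 - n((235 - 209)*((18 - 1*21) + 182)) = 425570 - 1*(-8) = 425570 + 8 = 425578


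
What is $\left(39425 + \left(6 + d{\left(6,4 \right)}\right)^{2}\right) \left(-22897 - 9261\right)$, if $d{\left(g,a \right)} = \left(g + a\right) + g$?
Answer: $-1283393622$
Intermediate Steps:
$d{\left(g,a \right)} = a + 2 g$ ($d{\left(g,a \right)} = \left(a + g\right) + g = a + 2 g$)
$\left(39425 + \left(6 + d{\left(6,4 \right)}\right)^{2}\right) \left(-22897 - 9261\right) = \left(39425 + \left(6 + \left(4 + 2 \cdot 6\right)\right)^{2}\right) \left(-22897 - 9261\right) = \left(39425 + \left(6 + \left(4 + 12\right)\right)^{2}\right) \left(-32158\right) = \left(39425 + \left(6 + 16\right)^{2}\right) \left(-32158\right) = \left(39425 + 22^{2}\right) \left(-32158\right) = \left(39425 + 484\right) \left(-32158\right) = 39909 \left(-32158\right) = -1283393622$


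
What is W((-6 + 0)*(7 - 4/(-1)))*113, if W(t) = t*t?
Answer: 492228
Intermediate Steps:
W(t) = t²
W((-6 + 0)*(7 - 4/(-1)))*113 = ((-6 + 0)*(7 - 4/(-1)))²*113 = (-6*(7 - 4*(-1)))²*113 = (-6*(7 + 4))²*113 = (-6*11)²*113 = (-66)²*113 = 4356*113 = 492228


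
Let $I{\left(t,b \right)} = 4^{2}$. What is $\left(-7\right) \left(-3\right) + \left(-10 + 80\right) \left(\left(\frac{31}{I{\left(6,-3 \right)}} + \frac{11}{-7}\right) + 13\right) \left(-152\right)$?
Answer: $-142194$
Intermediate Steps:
$I{\left(t,b \right)} = 16$
$\left(-7\right) \left(-3\right) + \left(-10 + 80\right) \left(\left(\frac{31}{I{\left(6,-3 \right)}} + \frac{11}{-7}\right) + 13\right) \left(-152\right) = \left(-7\right) \left(-3\right) + \left(-10 + 80\right) \left(\left(\frac{31}{16} + \frac{11}{-7}\right) + 13\right) \left(-152\right) = 21 + 70 \left(\left(31 \cdot \frac{1}{16} + 11 \left(- \frac{1}{7}\right)\right) + 13\right) \left(-152\right) = 21 + 70 \left(\left(\frac{31}{16} - \frac{11}{7}\right) + 13\right) \left(-152\right) = 21 + 70 \left(\frac{41}{112} + 13\right) \left(-152\right) = 21 + 70 \cdot \frac{1497}{112} \left(-152\right) = 21 + \frac{7485}{8} \left(-152\right) = 21 - 142215 = -142194$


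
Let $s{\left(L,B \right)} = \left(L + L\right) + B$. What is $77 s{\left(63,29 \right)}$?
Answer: $11935$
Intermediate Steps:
$s{\left(L,B \right)} = B + 2 L$ ($s{\left(L,B \right)} = 2 L + B = B + 2 L$)
$77 s{\left(63,29 \right)} = 77 \left(29 + 2 \cdot 63\right) = 77 \left(29 + 126\right) = 77 \cdot 155 = 11935$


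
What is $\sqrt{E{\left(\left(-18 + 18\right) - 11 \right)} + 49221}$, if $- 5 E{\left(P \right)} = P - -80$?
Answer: $\frac{2 \sqrt{307545}}{5} \approx 221.83$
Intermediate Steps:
$E{\left(P \right)} = -16 - \frac{P}{5}$ ($E{\left(P \right)} = - \frac{P - -80}{5} = - \frac{P + 80}{5} = - \frac{80 + P}{5} = -16 - \frac{P}{5}$)
$\sqrt{E{\left(\left(-18 + 18\right) - 11 \right)} + 49221} = \sqrt{\left(-16 - \frac{\left(-18 + 18\right) - 11}{5}\right) + 49221} = \sqrt{\left(-16 - \frac{0 - 11}{5}\right) + 49221} = \sqrt{\left(-16 - - \frac{11}{5}\right) + 49221} = \sqrt{\left(-16 + \frac{11}{5}\right) + 49221} = \sqrt{- \frac{69}{5} + 49221} = \sqrt{\frac{246036}{5}} = \frac{2 \sqrt{307545}}{5}$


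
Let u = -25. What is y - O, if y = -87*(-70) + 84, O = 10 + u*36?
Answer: 7064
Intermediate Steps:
O = -890 (O = 10 - 25*36 = 10 - 900 = -890)
y = 6174 (y = 6090 + 84 = 6174)
y - O = 6174 - 1*(-890) = 6174 + 890 = 7064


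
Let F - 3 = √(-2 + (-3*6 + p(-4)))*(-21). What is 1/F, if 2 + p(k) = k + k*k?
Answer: 1/1473 + 7*I*√10/1473 ≈ 0.00067889 + 0.015028*I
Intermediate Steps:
p(k) = -2 + k + k² (p(k) = -2 + (k + k*k) = -2 + (k + k²) = -2 + k + k²)
F = 3 - 21*I*√10 (F = 3 + √(-2 + (-3*6 + (-2 - 4 + (-4)²)))*(-21) = 3 + √(-2 + (-18 + (-2 - 4 + 16)))*(-21) = 3 + √(-2 + (-18 + 10))*(-21) = 3 + √(-2 - 8)*(-21) = 3 + √(-10)*(-21) = 3 + (I*√10)*(-21) = 3 - 21*I*√10 ≈ 3.0 - 66.408*I)
1/F = 1/(3 - 21*I*√10)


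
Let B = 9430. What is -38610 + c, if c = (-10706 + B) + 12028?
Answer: -27858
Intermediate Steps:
c = 10752 (c = (-10706 + 9430) + 12028 = -1276 + 12028 = 10752)
-38610 + c = -38610 + 10752 = -27858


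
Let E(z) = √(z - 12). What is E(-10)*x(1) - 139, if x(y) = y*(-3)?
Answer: -139 - 3*I*√22 ≈ -139.0 - 14.071*I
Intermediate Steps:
x(y) = -3*y
E(z) = √(-12 + z)
E(-10)*x(1) - 139 = √(-12 - 10)*(-3*1) - 139 = √(-22)*(-3) - 139 = (I*√22)*(-3) - 139 = -3*I*√22 - 139 = -139 - 3*I*√22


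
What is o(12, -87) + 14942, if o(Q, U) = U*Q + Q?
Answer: 13910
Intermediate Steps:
o(Q, U) = Q + Q*U (o(Q, U) = Q*U + Q = Q + Q*U)
o(12, -87) + 14942 = 12*(1 - 87) + 14942 = 12*(-86) + 14942 = -1032 + 14942 = 13910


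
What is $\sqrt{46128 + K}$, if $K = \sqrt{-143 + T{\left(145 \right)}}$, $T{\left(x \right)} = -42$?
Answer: $\sqrt{46128 + i \sqrt{185}} \approx 214.77 + 0.0317 i$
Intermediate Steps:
$K = i \sqrt{185}$ ($K = \sqrt{-143 - 42} = \sqrt{-185} = i \sqrt{185} \approx 13.601 i$)
$\sqrt{46128 + K} = \sqrt{46128 + i \sqrt{185}}$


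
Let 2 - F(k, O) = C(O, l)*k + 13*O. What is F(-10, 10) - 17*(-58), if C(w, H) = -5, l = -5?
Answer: 808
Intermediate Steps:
F(k, O) = 2 - 13*O + 5*k (F(k, O) = 2 - (-5*k + 13*O) = 2 + (-13*O + 5*k) = 2 - 13*O + 5*k)
F(-10, 10) - 17*(-58) = (2 - 13*10 + 5*(-10)) - 17*(-58) = (2 - 130 - 50) + 986 = -178 + 986 = 808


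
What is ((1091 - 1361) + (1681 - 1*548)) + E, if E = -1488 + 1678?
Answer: 1053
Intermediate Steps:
E = 190
((1091 - 1361) + (1681 - 1*548)) + E = ((1091 - 1361) + (1681 - 1*548)) + 190 = (-270 + (1681 - 548)) + 190 = (-270 + 1133) + 190 = 863 + 190 = 1053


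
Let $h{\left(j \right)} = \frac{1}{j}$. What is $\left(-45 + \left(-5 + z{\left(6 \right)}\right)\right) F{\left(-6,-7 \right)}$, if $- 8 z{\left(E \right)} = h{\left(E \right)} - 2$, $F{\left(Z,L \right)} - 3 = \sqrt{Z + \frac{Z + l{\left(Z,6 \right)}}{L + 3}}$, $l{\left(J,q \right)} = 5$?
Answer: $- \frac{2389}{16} - \frac{2389 i \sqrt{23}}{96} \approx -149.31 - 119.35 i$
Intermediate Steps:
$F{\left(Z,L \right)} = 3 + \sqrt{Z + \frac{5 + Z}{3 + L}}$ ($F{\left(Z,L \right)} = 3 + \sqrt{Z + \frac{Z + 5}{L + 3}} = 3 + \sqrt{Z + \frac{5 + Z}{3 + L}}$)
$z{\left(E \right)} = \frac{1}{4} - \frac{1}{8 E}$ ($z{\left(E \right)} = - \frac{\frac{1}{E} - 2}{8} = - \frac{-2 + \frac{1}{E}}{8} = \frac{1}{4} - \frac{1}{8 E}$)
$\left(-45 + \left(-5 + z{\left(6 \right)}\right)\right) F{\left(-6,-7 \right)} = \left(-45 - \left(5 - \frac{-1 + 2 \cdot 6}{8 \cdot 6}\right)\right) \left(3 + \sqrt{\frac{5 - 6 - 6 \left(3 - 7\right)}{3 - 7}}\right) = \left(-45 - \left(5 - \frac{-1 + 12}{48}\right)\right) \left(3 + \sqrt{\frac{5 - 6 - -24}{-4}}\right) = \left(-45 - \left(5 - \frac{11}{48}\right)\right) \left(3 + \sqrt{- \frac{5 - 6 + 24}{4}}\right) = \left(-45 + \left(-5 + \frac{11}{48}\right)\right) \left(3 + \sqrt{\left(- \frac{1}{4}\right) 23}\right) = \left(-45 - \frac{229}{48}\right) \left(3 + \sqrt{- \frac{23}{4}}\right) = - \frac{2389 \left(3 + \frac{i \sqrt{23}}{2}\right)}{48} = - \frac{2389}{16} - \frac{2389 i \sqrt{23}}{96}$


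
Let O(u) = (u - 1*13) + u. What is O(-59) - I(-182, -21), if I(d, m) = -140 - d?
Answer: -173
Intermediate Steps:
O(u) = -13 + 2*u (O(u) = (u - 13) + u = (-13 + u) + u = -13 + 2*u)
O(-59) - I(-182, -21) = (-13 + 2*(-59)) - (-140 - 1*(-182)) = (-13 - 118) - (-140 + 182) = -131 - 1*42 = -131 - 42 = -173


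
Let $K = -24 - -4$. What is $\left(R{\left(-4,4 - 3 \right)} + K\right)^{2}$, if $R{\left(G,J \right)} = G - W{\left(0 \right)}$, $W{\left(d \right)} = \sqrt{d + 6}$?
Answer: $\left(24 + \sqrt{6}\right)^{2} \approx 699.58$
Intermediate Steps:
$W{\left(d \right)} = \sqrt{6 + d}$
$R{\left(G,J \right)} = G - \sqrt{6}$ ($R{\left(G,J \right)} = G - \sqrt{6 + 0} = G - \sqrt{6}$)
$K = -20$ ($K = -24 + 4 = -20$)
$\left(R{\left(-4,4 - 3 \right)} + K\right)^{2} = \left(\left(-4 - \sqrt{6}\right) - 20\right)^{2} = \left(-24 - \sqrt{6}\right)^{2}$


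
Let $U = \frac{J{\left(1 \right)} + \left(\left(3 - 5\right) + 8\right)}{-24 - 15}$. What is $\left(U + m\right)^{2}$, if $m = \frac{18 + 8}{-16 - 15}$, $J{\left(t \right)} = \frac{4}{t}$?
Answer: $\frac{1752976}{1461681} \approx 1.1993$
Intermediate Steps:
$U = - \frac{10}{39}$ ($U = \frac{\frac{4}{1} + \left(\left(3 - 5\right) + 8\right)}{-24 - 15} = \frac{4 \cdot 1 + \left(-2 + 8\right)}{-39} = \left(4 + 6\right) \left(- \frac{1}{39}\right) = 10 \left(- \frac{1}{39}\right) = - \frac{10}{39} \approx -0.25641$)
$m = - \frac{26}{31}$ ($m = \frac{26}{-31} = 26 \left(- \frac{1}{31}\right) = - \frac{26}{31} \approx -0.83871$)
$\left(U + m\right)^{2} = \left(- \frac{10}{39} - \frac{26}{31}\right)^{2} = \left(- \frac{1324}{1209}\right)^{2} = \frac{1752976}{1461681}$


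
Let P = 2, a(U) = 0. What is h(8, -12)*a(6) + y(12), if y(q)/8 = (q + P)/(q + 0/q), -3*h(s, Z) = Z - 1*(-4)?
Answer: 28/3 ≈ 9.3333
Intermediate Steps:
h(s, Z) = -4/3 - Z/3 (h(s, Z) = -(Z - 1*(-4))/3 = -(Z + 4)/3 = -(4 + Z)/3 = -4/3 - Z/3)
y(q) = 8*(2 + q)/q (y(q) = 8*((q + 2)/(q + 0/q)) = 8*((2 + q)/(q + 0)) = 8*((2 + q)/q) = 8*(2 + q)/q)
h(8, -12)*a(6) + y(12) = (-4/3 - 1/3*(-12))*0 + (8 + 16/12) = (-4/3 + 4)*0 + (8 + 16*(1/12)) = (8/3)*0 + (8 + 4/3) = 0 + 28/3 = 28/3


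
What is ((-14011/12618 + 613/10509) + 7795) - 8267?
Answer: -20909305343/44200854 ≈ -473.05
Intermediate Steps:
((-14011/12618 + 613/10509) + 7795) - 8267 = (-46502255/44200854 + 7795) - 8267 = 344499154675/44200854 - 8267 = -20909305343/44200854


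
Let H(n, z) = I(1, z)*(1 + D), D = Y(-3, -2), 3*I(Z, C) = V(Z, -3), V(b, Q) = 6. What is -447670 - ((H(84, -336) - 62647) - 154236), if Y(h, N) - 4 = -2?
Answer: -230793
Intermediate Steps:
Y(h, N) = 2 (Y(h, N) = 4 - 2 = 2)
I(Z, C) = 2 (I(Z, C) = (⅓)*6 = 2)
D = 2
H(n, z) = 6 (H(n, z) = 2*(1 + 2) = 2*3 = 6)
-447670 - ((H(84, -336) - 62647) - 154236) = -447670 - ((6 - 62647) - 154236) = -447670 - (-62641 - 154236) = -447670 - 1*(-216877) = -447670 + 216877 = -230793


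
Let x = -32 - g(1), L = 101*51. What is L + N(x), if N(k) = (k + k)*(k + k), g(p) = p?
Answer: 9507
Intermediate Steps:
L = 5151
x = -33 (x = -32 - 1*1 = -32 - 1 = -33)
N(k) = 4*k² (N(k) = (2*k)*(2*k) = 4*k²)
L + N(x) = 5151 + 4*(-33)² = 5151 + 4*1089 = 5151 + 4356 = 9507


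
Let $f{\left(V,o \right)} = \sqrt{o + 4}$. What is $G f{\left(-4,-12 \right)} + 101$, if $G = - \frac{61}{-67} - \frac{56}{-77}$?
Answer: $101 + \frac{2414 i \sqrt{2}}{737} \approx 101.0 + 4.6322 i$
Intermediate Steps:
$f{\left(V,o \right)} = \sqrt{4 + o}$
$G = \frac{1207}{737}$ ($G = \left(-61\right) \left(- \frac{1}{67}\right) - - \frac{8}{11} = \frac{61}{67} + \frac{8}{11} = \frac{1207}{737} \approx 1.6377$)
$G f{\left(-4,-12 \right)} + 101 = \frac{1207 \sqrt{4 - 12}}{737} + 101 = \frac{1207 \sqrt{-8}}{737} + 101 = \frac{1207 \cdot 2 i \sqrt{2}}{737} + 101 = \frac{2414 i \sqrt{2}}{737} + 101 = 101 + \frac{2414 i \sqrt{2}}{737}$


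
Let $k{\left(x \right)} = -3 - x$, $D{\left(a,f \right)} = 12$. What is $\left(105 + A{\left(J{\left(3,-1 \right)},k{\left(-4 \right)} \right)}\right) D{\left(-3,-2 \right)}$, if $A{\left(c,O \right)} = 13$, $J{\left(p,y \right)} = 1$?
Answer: $1416$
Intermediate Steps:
$\left(105 + A{\left(J{\left(3,-1 \right)},k{\left(-4 \right)} \right)}\right) D{\left(-3,-2 \right)} = \left(105 + 13\right) 12 = 118 \cdot 12 = 1416$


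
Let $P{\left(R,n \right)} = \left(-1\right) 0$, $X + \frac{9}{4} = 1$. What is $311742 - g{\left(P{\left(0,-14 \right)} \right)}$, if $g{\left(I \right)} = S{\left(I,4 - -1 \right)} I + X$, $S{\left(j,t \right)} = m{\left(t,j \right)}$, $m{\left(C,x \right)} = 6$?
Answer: $\frac{1246973}{4} \approx 3.1174 \cdot 10^{5}$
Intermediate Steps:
$X = - \frac{5}{4}$ ($X = - \frac{9}{4} + 1 = - \frac{5}{4} \approx -1.25$)
$P{\left(R,n \right)} = 0$
$S{\left(j,t \right)} = 6$
$g{\left(I \right)} = - \frac{5}{4} + 6 I$ ($g{\left(I \right)} = 6 I - \frac{5}{4} = - \frac{5}{4} + 6 I$)
$311742 - g{\left(P{\left(0,-14 \right)} \right)} = 311742 - \left(- \frac{5}{4} + 6 \cdot 0\right) = 311742 - \left(- \frac{5}{4} + 0\right) = 311742 - - \frac{5}{4} = 311742 + \frac{5}{4} = \frac{1246973}{4}$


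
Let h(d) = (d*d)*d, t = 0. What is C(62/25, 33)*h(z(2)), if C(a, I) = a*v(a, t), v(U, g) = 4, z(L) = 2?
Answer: 1984/25 ≈ 79.360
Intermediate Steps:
h(d) = d**3 (h(d) = d**2*d = d**3)
C(a, I) = 4*a (C(a, I) = a*4 = 4*a)
C(62/25, 33)*h(z(2)) = (4*(62/25))*2**3 = (4*(62*(1/25)))*8 = (4*(62/25))*8 = (248/25)*8 = 1984/25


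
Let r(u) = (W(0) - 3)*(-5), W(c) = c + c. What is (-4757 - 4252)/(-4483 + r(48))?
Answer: 9009/4468 ≈ 2.0163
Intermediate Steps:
W(c) = 2*c
r(u) = 15 (r(u) = (2*0 - 3)*(-5) = (0 - 3)*(-5) = -3*(-5) = 15)
(-4757 - 4252)/(-4483 + r(48)) = (-4757 - 4252)/(-4483 + 15) = -9009/(-4468) = -9009*(-1/4468) = 9009/4468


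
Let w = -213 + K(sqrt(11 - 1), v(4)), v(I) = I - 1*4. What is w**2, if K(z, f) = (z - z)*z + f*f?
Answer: 45369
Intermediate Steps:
v(I) = -4 + I (v(I) = I - 4 = -4 + I)
K(z, f) = f**2 (K(z, f) = 0*z + f**2 = 0 + f**2 = f**2)
w = -213 (w = -213 + (-4 + 4)**2 = -213 + 0**2 = -213 + 0 = -213)
w**2 = (-213)**2 = 45369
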